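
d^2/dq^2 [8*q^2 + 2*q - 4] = 16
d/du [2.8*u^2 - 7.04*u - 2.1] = 5.6*u - 7.04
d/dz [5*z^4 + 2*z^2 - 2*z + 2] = 20*z^3 + 4*z - 2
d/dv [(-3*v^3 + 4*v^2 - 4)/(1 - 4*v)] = (24*v^3 - 25*v^2 + 8*v - 16)/(16*v^2 - 8*v + 1)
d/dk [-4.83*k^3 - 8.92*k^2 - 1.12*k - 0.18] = -14.49*k^2 - 17.84*k - 1.12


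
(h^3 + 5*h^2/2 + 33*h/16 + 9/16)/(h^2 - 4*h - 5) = (16*h^2 + 24*h + 9)/(16*(h - 5))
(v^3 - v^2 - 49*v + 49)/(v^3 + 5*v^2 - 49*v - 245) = (v - 1)/(v + 5)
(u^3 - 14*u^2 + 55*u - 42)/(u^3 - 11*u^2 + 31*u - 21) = (u - 6)/(u - 3)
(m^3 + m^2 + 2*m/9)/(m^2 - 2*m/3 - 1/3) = m*(3*m + 2)/(3*(m - 1))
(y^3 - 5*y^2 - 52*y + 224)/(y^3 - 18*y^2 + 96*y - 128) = (y^2 + 3*y - 28)/(y^2 - 10*y + 16)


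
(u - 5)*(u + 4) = u^2 - u - 20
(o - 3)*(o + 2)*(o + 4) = o^3 + 3*o^2 - 10*o - 24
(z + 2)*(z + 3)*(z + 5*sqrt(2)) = z^3 + 5*z^2 + 5*sqrt(2)*z^2 + 6*z + 25*sqrt(2)*z + 30*sqrt(2)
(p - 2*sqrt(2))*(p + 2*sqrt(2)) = p^2 - 8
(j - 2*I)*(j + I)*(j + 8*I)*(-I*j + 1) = -I*j^4 + 8*j^3 - 3*I*j^2 + 26*j + 16*I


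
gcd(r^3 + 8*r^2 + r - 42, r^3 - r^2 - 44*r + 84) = r^2 + 5*r - 14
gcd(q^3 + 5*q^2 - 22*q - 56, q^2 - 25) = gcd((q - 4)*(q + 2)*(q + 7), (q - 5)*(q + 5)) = 1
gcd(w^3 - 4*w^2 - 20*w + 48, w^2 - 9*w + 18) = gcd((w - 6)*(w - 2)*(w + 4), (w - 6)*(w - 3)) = w - 6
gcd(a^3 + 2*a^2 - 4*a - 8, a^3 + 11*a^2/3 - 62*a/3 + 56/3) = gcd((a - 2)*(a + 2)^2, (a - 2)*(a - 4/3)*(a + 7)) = a - 2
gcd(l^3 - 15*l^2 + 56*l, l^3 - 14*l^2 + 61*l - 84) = l - 7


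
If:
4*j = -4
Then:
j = -1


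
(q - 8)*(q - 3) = q^2 - 11*q + 24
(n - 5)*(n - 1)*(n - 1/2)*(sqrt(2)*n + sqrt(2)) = sqrt(2)*n^4 - 11*sqrt(2)*n^3/2 + 3*sqrt(2)*n^2/2 + 11*sqrt(2)*n/2 - 5*sqrt(2)/2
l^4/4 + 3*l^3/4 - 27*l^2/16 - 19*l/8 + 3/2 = (l/4 + 1)*(l - 2)*(l - 1/2)*(l + 3/2)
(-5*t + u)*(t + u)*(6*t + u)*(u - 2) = -30*t^3*u + 60*t^3 - 29*t^2*u^2 + 58*t^2*u + 2*t*u^3 - 4*t*u^2 + u^4 - 2*u^3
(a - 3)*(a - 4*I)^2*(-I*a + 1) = -I*a^4 - 7*a^3 + 3*I*a^3 + 21*a^2 + 8*I*a^2 - 16*a - 24*I*a + 48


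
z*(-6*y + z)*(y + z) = -6*y^2*z - 5*y*z^2 + z^3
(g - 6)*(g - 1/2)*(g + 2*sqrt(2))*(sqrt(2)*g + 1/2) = sqrt(2)*g^4 - 13*sqrt(2)*g^3/2 + 9*g^3/2 - 117*g^2/4 + 4*sqrt(2)*g^2 - 13*sqrt(2)*g/2 + 27*g/2 + 3*sqrt(2)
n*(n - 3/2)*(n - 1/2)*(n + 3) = n^4 + n^3 - 21*n^2/4 + 9*n/4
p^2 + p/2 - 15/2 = (p - 5/2)*(p + 3)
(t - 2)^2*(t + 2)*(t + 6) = t^4 + 4*t^3 - 16*t^2 - 16*t + 48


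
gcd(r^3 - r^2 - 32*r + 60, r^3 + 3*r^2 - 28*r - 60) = r^2 + r - 30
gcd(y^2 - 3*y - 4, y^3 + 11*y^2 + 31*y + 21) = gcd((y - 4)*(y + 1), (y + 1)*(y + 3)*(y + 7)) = y + 1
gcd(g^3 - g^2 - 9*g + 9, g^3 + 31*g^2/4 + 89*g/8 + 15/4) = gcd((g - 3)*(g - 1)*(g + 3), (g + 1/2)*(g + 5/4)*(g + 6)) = 1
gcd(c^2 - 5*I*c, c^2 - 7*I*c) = c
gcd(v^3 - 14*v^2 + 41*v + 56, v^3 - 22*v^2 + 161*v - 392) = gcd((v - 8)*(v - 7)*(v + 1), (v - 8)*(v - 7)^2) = v^2 - 15*v + 56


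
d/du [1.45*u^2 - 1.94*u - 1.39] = 2.9*u - 1.94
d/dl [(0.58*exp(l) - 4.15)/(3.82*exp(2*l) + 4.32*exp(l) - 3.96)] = (-2.2156*exp(2*l) + 31.706*exp(l) + 15.6312)*exp(l)/(14.5924*exp(4*l) + 33.0048*exp(3*l) - 11.592*exp(2*l) - 34.2144*exp(l) + 15.6816)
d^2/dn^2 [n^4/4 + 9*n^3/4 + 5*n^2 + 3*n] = 3*n^2 + 27*n/2 + 10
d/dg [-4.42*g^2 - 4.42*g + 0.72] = -8.84*g - 4.42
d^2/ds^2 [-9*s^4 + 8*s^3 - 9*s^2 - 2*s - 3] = -108*s^2 + 48*s - 18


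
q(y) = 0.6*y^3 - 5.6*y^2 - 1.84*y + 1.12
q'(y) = 1.8*y^2 - 11.2*y - 1.84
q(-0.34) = 1.07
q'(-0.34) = 2.18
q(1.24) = -8.63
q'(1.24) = -12.96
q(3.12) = -40.91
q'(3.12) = -19.26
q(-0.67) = -0.34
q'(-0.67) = 6.47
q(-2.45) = -36.81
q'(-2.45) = 36.40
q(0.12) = 0.82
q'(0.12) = -3.16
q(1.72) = -15.56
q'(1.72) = -15.78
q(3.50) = -48.20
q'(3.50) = -18.99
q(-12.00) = -1820.00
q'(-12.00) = 391.76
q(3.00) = -38.60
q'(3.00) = -19.24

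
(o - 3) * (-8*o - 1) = -8*o^2 + 23*o + 3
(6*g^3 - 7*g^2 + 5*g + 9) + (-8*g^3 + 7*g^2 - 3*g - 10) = -2*g^3 + 2*g - 1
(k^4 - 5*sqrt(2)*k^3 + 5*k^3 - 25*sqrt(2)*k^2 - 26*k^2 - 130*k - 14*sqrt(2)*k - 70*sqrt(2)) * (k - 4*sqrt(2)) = k^5 - 9*sqrt(2)*k^4 + 5*k^4 - 45*sqrt(2)*k^3 + 14*k^3 + 70*k^2 + 90*sqrt(2)*k^2 + 112*k + 450*sqrt(2)*k + 560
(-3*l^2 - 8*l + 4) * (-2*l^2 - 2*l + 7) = 6*l^4 + 22*l^3 - 13*l^2 - 64*l + 28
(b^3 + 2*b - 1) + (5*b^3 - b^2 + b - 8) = 6*b^3 - b^2 + 3*b - 9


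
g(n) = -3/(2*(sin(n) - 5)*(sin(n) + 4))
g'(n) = 3*cos(n)/(2*(sin(n) - 5)*(sin(n) + 4)^2) + 3*cos(n)/(2*(sin(n) - 5)^2*(sin(n) + 4))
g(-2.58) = 0.08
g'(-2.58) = 0.01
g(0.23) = 0.07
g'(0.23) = -0.00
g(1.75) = 0.07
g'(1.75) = -0.00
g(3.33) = 0.08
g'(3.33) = 0.01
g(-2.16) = 0.08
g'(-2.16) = 0.01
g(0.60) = 0.07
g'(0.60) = 0.00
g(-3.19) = 0.07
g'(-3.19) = 0.00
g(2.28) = 0.07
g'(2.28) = -0.00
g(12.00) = 0.08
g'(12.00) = -0.00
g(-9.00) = 0.08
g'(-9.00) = 0.01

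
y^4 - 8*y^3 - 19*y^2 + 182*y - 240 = (y - 8)*(y - 3)*(y - 2)*(y + 5)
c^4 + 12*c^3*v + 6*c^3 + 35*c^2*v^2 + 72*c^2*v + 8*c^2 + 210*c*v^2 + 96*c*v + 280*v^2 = (c + 2)*(c + 4)*(c + 5*v)*(c + 7*v)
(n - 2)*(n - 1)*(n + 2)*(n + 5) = n^4 + 4*n^3 - 9*n^2 - 16*n + 20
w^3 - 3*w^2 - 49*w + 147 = (w - 7)*(w - 3)*(w + 7)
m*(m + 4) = m^2 + 4*m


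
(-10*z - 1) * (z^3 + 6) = -10*z^4 - z^3 - 60*z - 6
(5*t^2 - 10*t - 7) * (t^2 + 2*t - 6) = 5*t^4 - 57*t^2 + 46*t + 42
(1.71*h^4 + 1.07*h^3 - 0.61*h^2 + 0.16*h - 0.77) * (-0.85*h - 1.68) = -1.4535*h^5 - 3.7823*h^4 - 1.2791*h^3 + 0.8888*h^2 + 0.3857*h + 1.2936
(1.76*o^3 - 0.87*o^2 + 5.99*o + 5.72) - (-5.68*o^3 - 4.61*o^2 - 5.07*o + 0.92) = 7.44*o^3 + 3.74*o^2 + 11.06*o + 4.8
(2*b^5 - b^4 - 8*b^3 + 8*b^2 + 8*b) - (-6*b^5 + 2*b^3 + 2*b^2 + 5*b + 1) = 8*b^5 - b^4 - 10*b^3 + 6*b^2 + 3*b - 1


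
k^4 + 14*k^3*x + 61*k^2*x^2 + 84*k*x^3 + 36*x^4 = (k + x)^2*(k + 6*x)^2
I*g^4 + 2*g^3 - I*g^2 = g^2*(g - I)*(I*g + 1)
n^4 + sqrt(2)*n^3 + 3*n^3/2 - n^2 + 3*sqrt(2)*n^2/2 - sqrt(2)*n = n*(n - 1/2)*(n + 2)*(n + sqrt(2))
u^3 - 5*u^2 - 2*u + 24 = (u - 4)*(u - 3)*(u + 2)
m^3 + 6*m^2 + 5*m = m*(m + 1)*(m + 5)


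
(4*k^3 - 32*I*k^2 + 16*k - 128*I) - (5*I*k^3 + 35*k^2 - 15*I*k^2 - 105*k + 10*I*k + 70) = 4*k^3 - 5*I*k^3 - 35*k^2 - 17*I*k^2 + 121*k - 10*I*k - 70 - 128*I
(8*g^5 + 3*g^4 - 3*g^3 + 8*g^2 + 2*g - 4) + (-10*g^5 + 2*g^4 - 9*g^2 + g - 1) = -2*g^5 + 5*g^4 - 3*g^3 - g^2 + 3*g - 5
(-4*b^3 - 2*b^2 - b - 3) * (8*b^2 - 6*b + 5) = -32*b^5 + 8*b^4 - 16*b^3 - 28*b^2 + 13*b - 15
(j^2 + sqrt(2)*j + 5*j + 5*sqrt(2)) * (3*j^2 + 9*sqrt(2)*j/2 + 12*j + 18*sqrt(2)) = 3*j^4 + 15*sqrt(2)*j^3/2 + 27*j^3 + 69*j^2 + 135*sqrt(2)*j^2/2 + 81*j + 150*sqrt(2)*j + 180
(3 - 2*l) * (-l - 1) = 2*l^2 - l - 3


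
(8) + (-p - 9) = -p - 1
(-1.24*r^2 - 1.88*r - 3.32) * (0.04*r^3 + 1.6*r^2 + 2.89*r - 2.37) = -0.0496*r^5 - 2.0592*r^4 - 6.7244*r^3 - 7.8064*r^2 - 5.1392*r + 7.8684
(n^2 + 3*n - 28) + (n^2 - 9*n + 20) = 2*n^2 - 6*n - 8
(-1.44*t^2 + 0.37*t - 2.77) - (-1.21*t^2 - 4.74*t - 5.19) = -0.23*t^2 + 5.11*t + 2.42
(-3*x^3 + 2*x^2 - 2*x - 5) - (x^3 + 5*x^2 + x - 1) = -4*x^3 - 3*x^2 - 3*x - 4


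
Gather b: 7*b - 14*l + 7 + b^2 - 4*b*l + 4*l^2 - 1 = b^2 + b*(7 - 4*l) + 4*l^2 - 14*l + 6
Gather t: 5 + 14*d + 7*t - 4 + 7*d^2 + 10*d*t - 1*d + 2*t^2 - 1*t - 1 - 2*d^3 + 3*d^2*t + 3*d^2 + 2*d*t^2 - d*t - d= -2*d^3 + 10*d^2 + 12*d + t^2*(2*d + 2) + t*(3*d^2 + 9*d + 6)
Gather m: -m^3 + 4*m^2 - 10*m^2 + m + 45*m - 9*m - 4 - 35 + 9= -m^3 - 6*m^2 + 37*m - 30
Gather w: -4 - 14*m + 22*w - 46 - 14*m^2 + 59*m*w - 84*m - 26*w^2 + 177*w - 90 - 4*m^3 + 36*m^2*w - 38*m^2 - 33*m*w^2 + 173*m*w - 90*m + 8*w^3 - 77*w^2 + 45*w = -4*m^3 - 52*m^2 - 188*m + 8*w^3 + w^2*(-33*m - 103) + w*(36*m^2 + 232*m + 244) - 140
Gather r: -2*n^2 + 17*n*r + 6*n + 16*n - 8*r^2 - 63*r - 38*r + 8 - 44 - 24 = -2*n^2 + 22*n - 8*r^2 + r*(17*n - 101) - 60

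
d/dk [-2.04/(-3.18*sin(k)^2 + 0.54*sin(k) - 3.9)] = (1.1016 - 12.9744*sin(k))*cos(k)/(3.18*sin(k)^2 - 0.54*sin(k) + 3.9)^2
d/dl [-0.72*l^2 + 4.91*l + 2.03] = 4.91 - 1.44*l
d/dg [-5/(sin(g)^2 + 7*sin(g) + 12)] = 5*(2*sin(g) + 7)*cos(g)/(sin(g)^2 + 7*sin(g) + 12)^2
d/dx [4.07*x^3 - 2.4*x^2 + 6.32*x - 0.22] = 12.21*x^2 - 4.8*x + 6.32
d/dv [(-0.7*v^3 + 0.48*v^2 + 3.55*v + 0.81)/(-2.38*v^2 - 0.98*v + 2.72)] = (1.666*v^4 + 1.372*v^3 + 2.2666*v^2 + 6.4668*v + 10.4498)/(5.6644*v^4 + 4.6648*v^3 - 11.9868*v^2 - 5.3312*v + 7.3984)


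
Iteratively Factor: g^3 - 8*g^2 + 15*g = (g - 5)*(g^2 - 3*g) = g*(g - 5)*(g - 3)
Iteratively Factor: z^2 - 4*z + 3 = (z - 1)*(z - 3)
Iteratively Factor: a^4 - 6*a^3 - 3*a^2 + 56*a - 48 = (a - 4)*(a^3 - 2*a^2 - 11*a + 12) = (a - 4)*(a + 3)*(a^2 - 5*a + 4) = (a - 4)^2*(a + 3)*(a - 1)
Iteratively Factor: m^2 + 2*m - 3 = (m + 3)*(m - 1)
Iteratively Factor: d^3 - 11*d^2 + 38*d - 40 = (d - 2)*(d^2 - 9*d + 20) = (d - 4)*(d - 2)*(d - 5)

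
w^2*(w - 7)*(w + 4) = w^4 - 3*w^3 - 28*w^2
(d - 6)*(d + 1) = d^2 - 5*d - 6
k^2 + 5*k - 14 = (k - 2)*(k + 7)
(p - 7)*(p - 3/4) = p^2 - 31*p/4 + 21/4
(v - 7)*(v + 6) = v^2 - v - 42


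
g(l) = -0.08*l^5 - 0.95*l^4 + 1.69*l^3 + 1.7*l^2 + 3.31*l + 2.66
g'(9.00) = -4950.02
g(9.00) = -9554.71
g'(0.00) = 3.31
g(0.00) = 2.66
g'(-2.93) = 102.98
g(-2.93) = -87.69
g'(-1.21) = 12.49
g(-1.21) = -3.68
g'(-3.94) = 204.65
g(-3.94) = -240.33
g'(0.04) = 3.45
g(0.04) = 2.80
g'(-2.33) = 59.19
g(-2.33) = -39.71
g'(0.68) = 6.69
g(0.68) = 6.01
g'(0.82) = 7.23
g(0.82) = 6.99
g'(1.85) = -1.79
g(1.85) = 12.44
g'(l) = -0.4*l^4 - 3.8*l^3 + 5.07*l^2 + 3.4*l + 3.31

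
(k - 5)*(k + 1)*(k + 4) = k^3 - 21*k - 20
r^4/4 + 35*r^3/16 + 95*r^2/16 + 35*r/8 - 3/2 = (r/4 + 1)*(r - 1/4)*(r + 2)*(r + 3)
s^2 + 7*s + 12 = (s + 3)*(s + 4)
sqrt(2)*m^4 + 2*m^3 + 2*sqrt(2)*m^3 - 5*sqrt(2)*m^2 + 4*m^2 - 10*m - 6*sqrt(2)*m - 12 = (m - 2)*(m + 3)*(m + sqrt(2))*(sqrt(2)*m + sqrt(2))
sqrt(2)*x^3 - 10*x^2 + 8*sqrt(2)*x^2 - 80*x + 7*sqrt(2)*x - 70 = (x + 7)*(x - 5*sqrt(2))*(sqrt(2)*x + sqrt(2))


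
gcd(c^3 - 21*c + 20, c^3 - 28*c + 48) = c - 4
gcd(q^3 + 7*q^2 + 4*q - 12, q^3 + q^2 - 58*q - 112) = q + 2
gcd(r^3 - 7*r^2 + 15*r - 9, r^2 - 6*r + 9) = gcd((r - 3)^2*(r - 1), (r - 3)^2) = r^2 - 6*r + 9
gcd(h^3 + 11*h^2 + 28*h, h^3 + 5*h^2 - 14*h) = h^2 + 7*h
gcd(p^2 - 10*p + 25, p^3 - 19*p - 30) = p - 5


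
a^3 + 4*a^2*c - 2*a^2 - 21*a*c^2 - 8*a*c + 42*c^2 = (a - 2)*(a - 3*c)*(a + 7*c)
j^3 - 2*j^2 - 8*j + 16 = (j - 2)*(j - 2*sqrt(2))*(j + 2*sqrt(2))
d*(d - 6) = d^2 - 6*d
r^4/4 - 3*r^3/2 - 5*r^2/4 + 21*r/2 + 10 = (r/4 + 1/2)*(r - 5)*(r - 4)*(r + 1)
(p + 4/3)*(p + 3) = p^2 + 13*p/3 + 4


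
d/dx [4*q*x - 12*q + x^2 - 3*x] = 4*q + 2*x - 3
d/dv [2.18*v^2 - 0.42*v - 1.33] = 4.36*v - 0.42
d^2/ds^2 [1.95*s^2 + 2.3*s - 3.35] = 3.90000000000000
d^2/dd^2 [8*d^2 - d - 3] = 16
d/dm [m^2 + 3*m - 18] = 2*m + 3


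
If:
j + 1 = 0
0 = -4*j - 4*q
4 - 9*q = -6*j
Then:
No Solution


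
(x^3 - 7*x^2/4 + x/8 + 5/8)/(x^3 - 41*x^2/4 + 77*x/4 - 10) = (x + 1/2)/(x - 8)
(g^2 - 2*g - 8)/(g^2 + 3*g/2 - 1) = 2*(g - 4)/(2*g - 1)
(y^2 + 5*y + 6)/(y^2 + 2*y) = (y + 3)/y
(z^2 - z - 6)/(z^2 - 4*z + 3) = (z + 2)/(z - 1)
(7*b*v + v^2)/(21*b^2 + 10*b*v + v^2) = v/(3*b + v)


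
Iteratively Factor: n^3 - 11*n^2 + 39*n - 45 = (n - 3)*(n^2 - 8*n + 15) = (n - 5)*(n - 3)*(n - 3)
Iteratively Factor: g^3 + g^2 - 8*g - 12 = (g + 2)*(g^2 - g - 6) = (g - 3)*(g + 2)*(g + 2)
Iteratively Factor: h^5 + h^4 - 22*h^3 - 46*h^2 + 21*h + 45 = (h + 1)*(h^4 - 22*h^2 - 24*h + 45) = (h + 1)*(h + 3)*(h^3 - 3*h^2 - 13*h + 15) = (h - 1)*(h + 1)*(h + 3)*(h^2 - 2*h - 15) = (h - 5)*(h - 1)*(h + 1)*(h + 3)*(h + 3)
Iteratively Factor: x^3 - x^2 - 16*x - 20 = (x - 5)*(x^2 + 4*x + 4) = (x - 5)*(x + 2)*(x + 2)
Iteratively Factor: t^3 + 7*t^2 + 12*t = (t + 4)*(t^2 + 3*t) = (t + 3)*(t + 4)*(t)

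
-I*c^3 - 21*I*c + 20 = (c - 5*I)*(c + 4*I)*(-I*c + 1)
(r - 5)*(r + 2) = r^2 - 3*r - 10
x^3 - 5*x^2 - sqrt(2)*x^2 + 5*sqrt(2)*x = x*(x - 5)*(x - sqrt(2))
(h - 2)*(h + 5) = h^2 + 3*h - 10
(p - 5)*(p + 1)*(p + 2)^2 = p^4 - 17*p^2 - 36*p - 20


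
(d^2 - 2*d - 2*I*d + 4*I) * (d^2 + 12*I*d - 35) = d^4 - 2*d^3 + 10*I*d^3 - 11*d^2 - 20*I*d^2 + 22*d + 70*I*d - 140*I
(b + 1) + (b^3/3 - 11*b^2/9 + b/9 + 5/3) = b^3/3 - 11*b^2/9 + 10*b/9 + 8/3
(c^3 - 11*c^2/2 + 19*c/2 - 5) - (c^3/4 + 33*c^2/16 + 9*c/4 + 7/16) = 3*c^3/4 - 121*c^2/16 + 29*c/4 - 87/16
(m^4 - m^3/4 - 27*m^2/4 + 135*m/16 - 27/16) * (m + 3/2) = m^5 + 5*m^4/4 - 57*m^3/8 - 27*m^2/16 + 351*m/32 - 81/32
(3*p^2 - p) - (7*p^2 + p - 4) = -4*p^2 - 2*p + 4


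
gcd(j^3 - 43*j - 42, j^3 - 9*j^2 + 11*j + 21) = j^2 - 6*j - 7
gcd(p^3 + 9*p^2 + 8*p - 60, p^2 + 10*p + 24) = p + 6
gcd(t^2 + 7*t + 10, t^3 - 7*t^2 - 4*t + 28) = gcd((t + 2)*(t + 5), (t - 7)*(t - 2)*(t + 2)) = t + 2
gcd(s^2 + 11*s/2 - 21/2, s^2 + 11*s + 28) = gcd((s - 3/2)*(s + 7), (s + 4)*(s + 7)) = s + 7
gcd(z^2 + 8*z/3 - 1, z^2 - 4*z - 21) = z + 3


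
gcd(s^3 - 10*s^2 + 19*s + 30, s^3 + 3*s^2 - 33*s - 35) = s^2 - 4*s - 5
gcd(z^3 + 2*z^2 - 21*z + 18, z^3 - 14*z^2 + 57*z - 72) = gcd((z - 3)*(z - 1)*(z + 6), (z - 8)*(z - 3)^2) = z - 3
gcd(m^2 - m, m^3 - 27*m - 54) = 1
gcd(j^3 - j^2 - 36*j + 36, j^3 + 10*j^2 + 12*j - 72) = j + 6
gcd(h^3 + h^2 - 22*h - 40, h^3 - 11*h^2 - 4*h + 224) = h + 4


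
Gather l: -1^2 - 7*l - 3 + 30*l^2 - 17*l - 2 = 30*l^2 - 24*l - 6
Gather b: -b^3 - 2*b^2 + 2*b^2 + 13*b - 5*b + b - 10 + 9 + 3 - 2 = -b^3 + 9*b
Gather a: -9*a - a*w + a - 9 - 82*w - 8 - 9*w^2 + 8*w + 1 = a*(-w - 8) - 9*w^2 - 74*w - 16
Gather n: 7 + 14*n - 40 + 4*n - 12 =18*n - 45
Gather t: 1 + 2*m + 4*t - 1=2*m + 4*t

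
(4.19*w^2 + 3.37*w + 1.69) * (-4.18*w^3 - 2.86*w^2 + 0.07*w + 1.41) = -17.5142*w^5 - 26.07*w^4 - 16.4091*w^3 + 1.3104*w^2 + 4.87*w + 2.3829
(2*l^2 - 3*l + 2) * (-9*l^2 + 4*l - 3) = -18*l^4 + 35*l^3 - 36*l^2 + 17*l - 6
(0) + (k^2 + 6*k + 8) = k^2 + 6*k + 8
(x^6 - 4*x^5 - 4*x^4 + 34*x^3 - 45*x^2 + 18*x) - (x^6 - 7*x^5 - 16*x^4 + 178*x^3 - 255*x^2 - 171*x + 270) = 3*x^5 + 12*x^4 - 144*x^3 + 210*x^2 + 189*x - 270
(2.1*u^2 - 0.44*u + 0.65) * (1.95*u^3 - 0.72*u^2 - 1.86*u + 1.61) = 4.095*u^5 - 2.37*u^4 - 2.3217*u^3 + 3.7314*u^2 - 1.9174*u + 1.0465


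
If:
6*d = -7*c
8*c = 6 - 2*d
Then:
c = 18/17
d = -21/17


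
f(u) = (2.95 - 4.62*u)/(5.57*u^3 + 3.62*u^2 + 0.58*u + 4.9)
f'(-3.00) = -0.12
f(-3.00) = -0.15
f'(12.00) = 0.00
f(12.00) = -0.01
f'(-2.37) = -0.33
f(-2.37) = -0.28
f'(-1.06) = -33.72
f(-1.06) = 4.57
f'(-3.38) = -0.08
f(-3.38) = -0.11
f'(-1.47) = -6.69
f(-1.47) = -1.67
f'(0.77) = -0.36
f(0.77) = -0.06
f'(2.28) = 0.04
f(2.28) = -0.08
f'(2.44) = 0.04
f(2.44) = -0.08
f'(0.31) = -1.04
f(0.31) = 0.27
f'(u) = (2.95 - 4.62*u)*(-16.71*u^2 - 7.24*u - 0.58)/(5.57*u^3 + 3.62*u^2 + 0.58*u + 4.9)^2 - 4.62/(5.57*u^3 + 3.62*u^2 + 0.58*u + 4.9)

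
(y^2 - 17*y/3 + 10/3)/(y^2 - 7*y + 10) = (y - 2/3)/(y - 2)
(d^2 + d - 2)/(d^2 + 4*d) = (d^2 + d - 2)/(d*(d + 4))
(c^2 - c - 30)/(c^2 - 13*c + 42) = (c + 5)/(c - 7)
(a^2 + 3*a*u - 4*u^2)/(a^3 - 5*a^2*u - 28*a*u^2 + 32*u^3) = 1/(a - 8*u)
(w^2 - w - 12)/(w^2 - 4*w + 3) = (w^2 - w - 12)/(w^2 - 4*w + 3)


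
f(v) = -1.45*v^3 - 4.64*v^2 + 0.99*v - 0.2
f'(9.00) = -434.88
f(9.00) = -1424.18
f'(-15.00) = -838.56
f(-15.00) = 3834.70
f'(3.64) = -90.42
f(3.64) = -128.01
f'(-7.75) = -188.36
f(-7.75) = 388.39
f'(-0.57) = 4.87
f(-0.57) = -2.00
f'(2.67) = -54.80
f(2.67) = -58.23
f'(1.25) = -17.41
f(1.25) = -9.04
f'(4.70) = -138.72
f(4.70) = -248.59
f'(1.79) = -29.56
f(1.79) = -21.61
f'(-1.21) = 5.85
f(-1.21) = -5.62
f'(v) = -4.35*v^2 - 9.28*v + 0.99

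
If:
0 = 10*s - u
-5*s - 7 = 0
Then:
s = -7/5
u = -14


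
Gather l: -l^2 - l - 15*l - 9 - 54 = -l^2 - 16*l - 63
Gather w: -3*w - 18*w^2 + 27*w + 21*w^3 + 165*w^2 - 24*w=21*w^3 + 147*w^2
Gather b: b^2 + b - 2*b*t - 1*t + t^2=b^2 + b*(1 - 2*t) + t^2 - t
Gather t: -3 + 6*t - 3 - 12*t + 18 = 12 - 6*t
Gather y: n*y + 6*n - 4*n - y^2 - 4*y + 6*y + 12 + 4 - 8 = 2*n - y^2 + y*(n + 2) + 8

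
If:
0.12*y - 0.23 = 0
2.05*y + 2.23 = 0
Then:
No Solution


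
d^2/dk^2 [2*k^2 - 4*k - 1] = 4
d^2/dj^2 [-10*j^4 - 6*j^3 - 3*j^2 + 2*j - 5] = -120*j^2 - 36*j - 6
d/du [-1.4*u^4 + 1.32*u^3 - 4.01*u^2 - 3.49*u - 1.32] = -5.6*u^3 + 3.96*u^2 - 8.02*u - 3.49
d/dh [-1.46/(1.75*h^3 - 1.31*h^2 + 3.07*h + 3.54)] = (7.665*h^2 - 3.8252*h + 4.4822)/(1.75*h^3 - 1.31*h^2 + 3.07*h + 3.54)^2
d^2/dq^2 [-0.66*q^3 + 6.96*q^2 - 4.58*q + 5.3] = 13.92 - 3.96*q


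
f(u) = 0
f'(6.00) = 0.00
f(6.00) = 0.00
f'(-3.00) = 0.00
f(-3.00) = 0.00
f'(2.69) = 0.00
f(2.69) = 0.00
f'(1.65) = 0.00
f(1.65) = 0.00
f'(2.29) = 0.00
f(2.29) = 0.00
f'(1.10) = 0.00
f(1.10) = 0.00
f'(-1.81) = 0.00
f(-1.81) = 0.00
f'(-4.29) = 0.00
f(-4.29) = 0.00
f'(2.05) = 0.00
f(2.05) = 0.00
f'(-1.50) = 0.00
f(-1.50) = 0.00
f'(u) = 0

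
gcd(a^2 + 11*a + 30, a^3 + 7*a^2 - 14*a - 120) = a^2 + 11*a + 30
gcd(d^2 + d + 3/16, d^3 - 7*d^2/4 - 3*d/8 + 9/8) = d + 3/4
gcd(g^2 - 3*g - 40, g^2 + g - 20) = g + 5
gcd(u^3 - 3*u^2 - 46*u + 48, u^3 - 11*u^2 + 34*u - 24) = u - 1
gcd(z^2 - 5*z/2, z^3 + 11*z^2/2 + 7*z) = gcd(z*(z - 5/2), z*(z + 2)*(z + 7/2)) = z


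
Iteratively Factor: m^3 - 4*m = (m - 2)*(m^2 + 2*m) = (m - 2)*(m + 2)*(m)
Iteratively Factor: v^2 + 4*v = (v)*(v + 4)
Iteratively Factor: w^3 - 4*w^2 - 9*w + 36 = (w - 3)*(w^2 - w - 12) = (w - 4)*(w - 3)*(w + 3)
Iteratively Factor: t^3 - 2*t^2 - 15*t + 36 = (t - 3)*(t^2 + t - 12) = (t - 3)*(t + 4)*(t - 3)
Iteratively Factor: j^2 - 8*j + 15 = (j - 3)*(j - 5)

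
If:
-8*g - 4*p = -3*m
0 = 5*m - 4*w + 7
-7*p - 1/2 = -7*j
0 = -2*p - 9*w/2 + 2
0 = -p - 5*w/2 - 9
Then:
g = -2321/40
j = 1275/14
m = -167/5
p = 91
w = -40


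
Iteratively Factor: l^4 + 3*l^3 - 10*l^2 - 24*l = (l + 2)*(l^3 + l^2 - 12*l) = l*(l + 2)*(l^2 + l - 12) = l*(l + 2)*(l + 4)*(l - 3)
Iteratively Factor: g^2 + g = (g + 1)*(g)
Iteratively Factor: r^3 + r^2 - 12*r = (r)*(r^2 + r - 12) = r*(r - 3)*(r + 4)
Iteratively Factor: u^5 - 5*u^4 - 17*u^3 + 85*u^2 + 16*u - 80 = (u + 1)*(u^4 - 6*u^3 - 11*u^2 + 96*u - 80) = (u - 4)*(u + 1)*(u^3 - 2*u^2 - 19*u + 20) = (u - 4)*(u + 1)*(u + 4)*(u^2 - 6*u + 5) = (u - 4)*(u - 1)*(u + 1)*(u + 4)*(u - 5)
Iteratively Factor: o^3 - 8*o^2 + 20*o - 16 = (o - 2)*(o^2 - 6*o + 8) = (o - 4)*(o - 2)*(o - 2)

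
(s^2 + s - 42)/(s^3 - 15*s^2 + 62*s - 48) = (s + 7)/(s^2 - 9*s + 8)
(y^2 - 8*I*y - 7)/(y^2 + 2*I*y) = (y^2 - 8*I*y - 7)/(y*(y + 2*I))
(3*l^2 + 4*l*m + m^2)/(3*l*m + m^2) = (l + m)/m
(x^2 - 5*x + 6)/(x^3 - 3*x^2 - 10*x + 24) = (x - 3)/(x^2 - x - 12)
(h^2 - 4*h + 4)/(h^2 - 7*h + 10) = (h - 2)/(h - 5)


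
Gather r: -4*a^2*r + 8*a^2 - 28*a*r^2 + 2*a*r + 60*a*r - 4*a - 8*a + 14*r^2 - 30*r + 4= 8*a^2 - 12*a + r^2*(14 - 28*a) + r*(-4*a^2 + 62*a - 30) + 4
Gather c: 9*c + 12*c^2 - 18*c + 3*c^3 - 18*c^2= 3*c^3 - 6*c^2 - 9*c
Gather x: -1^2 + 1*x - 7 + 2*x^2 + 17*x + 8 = 2*x^2 + 18*x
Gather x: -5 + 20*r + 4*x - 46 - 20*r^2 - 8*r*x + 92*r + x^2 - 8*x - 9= -20*r^2 + 112*r + x^2 + x*(-8*r - 4) - 60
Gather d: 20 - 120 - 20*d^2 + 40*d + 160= -20*d^2 + 40*d + 60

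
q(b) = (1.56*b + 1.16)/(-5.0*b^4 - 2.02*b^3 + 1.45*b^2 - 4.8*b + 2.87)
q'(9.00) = 0.00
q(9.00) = -0.00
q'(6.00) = 0.00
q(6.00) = -0.00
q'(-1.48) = 2.29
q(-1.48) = 0.27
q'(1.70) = 0.13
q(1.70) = -0.07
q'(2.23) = 0.04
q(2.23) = -0.03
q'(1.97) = 0.07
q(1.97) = -0.05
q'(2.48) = 0.03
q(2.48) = -0.02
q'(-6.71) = 0.00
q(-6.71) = 0.00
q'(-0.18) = 0.74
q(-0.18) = 0.23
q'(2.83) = 0.02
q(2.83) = -0.02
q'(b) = (1.56*b + 1.16)*(20.0*b^3 + 6.06*b^2 - 2.9*b + 4.8)/(-5.0*b^4 - 2.02*b^3 + 1.45*b^2 - 4.8*b + 2.87)^2 + 1.56/(-5.0*b^4 - 2.02*b^3 + 1.45*b^2 - 4.8*b + 2.87)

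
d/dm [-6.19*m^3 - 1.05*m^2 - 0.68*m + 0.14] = -18.57*m^2 - 2.1*m - 0.68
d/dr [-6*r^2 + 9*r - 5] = 9 - 12*r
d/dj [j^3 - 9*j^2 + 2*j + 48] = 3*j^2 - 18*j + 2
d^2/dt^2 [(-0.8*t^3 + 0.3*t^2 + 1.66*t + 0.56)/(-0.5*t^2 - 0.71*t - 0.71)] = (4.44089209850063e-16*t^4 - 0.378439999999999*t^3 + 2.21868*t^2 + 4.76268*t + 1.20416)/(0.125*t^6 + 0.5325*t^5 + 1.28865*t^4 + 1.870211*t^3 + 1.829883*t^2 + 1.073733*t + 0.357911)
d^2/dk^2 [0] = 0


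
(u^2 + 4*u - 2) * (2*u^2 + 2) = 2*u^4 + 8*u^3 - 2*u^2 + 8*u - 4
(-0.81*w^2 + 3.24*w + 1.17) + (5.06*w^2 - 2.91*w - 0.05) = 4.25*w^2 + 0.33*w + 1.12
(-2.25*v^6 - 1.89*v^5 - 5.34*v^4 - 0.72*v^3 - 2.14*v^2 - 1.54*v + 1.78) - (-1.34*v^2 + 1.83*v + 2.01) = -2.25*v^6 - 1.89*v^5 - 5.34*v^4 - 0.72*v^3 - 0.8*v^2 - 3.37*v - 0.23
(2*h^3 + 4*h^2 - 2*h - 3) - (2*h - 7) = 2*h^3 + 4*h^2 - 4*h + 4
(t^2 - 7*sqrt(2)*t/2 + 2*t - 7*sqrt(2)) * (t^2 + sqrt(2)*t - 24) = t^4 - 5*sqrt(2)*t^3/2 + 2*t^3 - 31*t^2 - 5*sqrt(2)*t^2 - 62*t + 84*sqrt(2)*t + 168*sqrt(2)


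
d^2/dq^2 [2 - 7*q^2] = -14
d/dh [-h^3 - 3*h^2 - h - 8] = -3*h^2 - 6*h - 1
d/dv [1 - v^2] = -2*v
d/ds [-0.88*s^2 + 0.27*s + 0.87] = 0.27 - 1.76*s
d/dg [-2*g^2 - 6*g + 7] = -4*g - 6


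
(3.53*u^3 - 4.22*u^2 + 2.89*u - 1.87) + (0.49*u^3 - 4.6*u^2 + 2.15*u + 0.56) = 4.02*u^3 - 8.82*u^2 + 5.04*u - 1.31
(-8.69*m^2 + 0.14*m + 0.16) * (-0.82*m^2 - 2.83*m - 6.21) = 7.1258*m^4 + 24.4779*m^3 + 53.4375*m^2 - 1.3222*m - 0.9936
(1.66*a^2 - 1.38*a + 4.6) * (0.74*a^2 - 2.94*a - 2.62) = 1.2284*a^4 - 5.9016*a^3 + 3.112*a^2 - 9.9084*a - 12.052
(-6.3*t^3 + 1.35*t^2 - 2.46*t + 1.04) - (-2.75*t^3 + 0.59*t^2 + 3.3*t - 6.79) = -3.55*t^3 + 0.76*t^2 - 5.76*t + 7.83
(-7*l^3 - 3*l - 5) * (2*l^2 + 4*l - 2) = -14*l^5 - 28*l^4 + 8*l^3 - 22*l^2 - 14*l + 10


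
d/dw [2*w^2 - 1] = 4*w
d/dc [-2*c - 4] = -2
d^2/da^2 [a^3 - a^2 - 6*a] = 6*a - 2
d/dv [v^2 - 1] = 2*v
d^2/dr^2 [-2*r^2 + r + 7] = -4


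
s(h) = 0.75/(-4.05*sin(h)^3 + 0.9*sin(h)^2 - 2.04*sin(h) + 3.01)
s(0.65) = 0.62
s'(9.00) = -0.55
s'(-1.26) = 0.04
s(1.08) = -0.86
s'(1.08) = 4.65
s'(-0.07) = 0.17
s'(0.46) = 0.66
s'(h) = 0.75*(12.15*sin(h)^2*cos(h) - 1.8*sin(h)*cos(h) + 2.04*cos(h))/(-4.05*sin(h)^3 + 0.9*sin(h)^2 - 2.04*sin(h) + 3.01)^2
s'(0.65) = 2.21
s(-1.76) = 0.08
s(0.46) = 0.39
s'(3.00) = -0.20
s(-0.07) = 0.24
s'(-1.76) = -0.02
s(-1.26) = 0.08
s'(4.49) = -0.03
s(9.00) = 0.37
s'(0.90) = 12140.25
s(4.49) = 0.08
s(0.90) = 42.56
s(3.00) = 0.27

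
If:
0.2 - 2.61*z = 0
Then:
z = 0.08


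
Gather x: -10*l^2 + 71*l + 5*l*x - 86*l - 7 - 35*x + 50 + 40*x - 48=-10*l^2 - 15*l + x*(5*l + 5) - 5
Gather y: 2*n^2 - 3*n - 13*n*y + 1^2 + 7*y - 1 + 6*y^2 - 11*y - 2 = 2*n^2 - 3*n + 6*y^2 + y*(-13*n - 4) - 2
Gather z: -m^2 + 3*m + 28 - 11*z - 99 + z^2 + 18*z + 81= -m^2 + 3*m + z^2 + 7*z + 10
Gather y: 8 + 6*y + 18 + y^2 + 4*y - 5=y^2 + 10*y + 21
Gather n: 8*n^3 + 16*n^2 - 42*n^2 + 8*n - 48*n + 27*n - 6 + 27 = 8*n^3 - 26*n^2 - 13*n + 21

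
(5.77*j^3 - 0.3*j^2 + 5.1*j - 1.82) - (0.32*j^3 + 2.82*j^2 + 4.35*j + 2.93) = 5.45*j^3 - 3.12*j^2 + 0.75*j - 4.75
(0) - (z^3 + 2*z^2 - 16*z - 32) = -z^3 - 2*z^2 + 16*z + 32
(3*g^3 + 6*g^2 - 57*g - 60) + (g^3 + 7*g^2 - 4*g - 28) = 4*g^3 + 13*g^2 - 61*g - 88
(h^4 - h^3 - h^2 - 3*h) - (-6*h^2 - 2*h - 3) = h^4 - h^3 + 5*h^2 - h + 3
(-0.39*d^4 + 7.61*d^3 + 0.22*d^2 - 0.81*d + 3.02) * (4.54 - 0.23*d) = 0.0897*d^5 - 3.5209*d^4 + 34.4988*d^3 + 1.1851*d^2 - 4.372*d + 13.7108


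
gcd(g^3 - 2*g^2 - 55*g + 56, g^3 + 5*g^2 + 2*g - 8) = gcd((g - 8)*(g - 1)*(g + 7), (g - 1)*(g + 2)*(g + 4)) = g - 1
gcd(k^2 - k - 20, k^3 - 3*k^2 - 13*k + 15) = k - 5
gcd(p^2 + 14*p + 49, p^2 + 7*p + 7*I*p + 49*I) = p + 7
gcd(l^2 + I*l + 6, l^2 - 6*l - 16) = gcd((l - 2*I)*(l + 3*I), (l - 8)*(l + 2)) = 1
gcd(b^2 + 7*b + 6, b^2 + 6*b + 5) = b + 1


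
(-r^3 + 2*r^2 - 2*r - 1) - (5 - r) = -r^3 + 2*r^2 - r - 6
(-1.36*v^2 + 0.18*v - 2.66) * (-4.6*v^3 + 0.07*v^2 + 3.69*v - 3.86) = 6.256*v^5 - 0.9232*v^4 + 7.2302*v^3 + 5.7276*v^2 - 10.5102*v + 10.2676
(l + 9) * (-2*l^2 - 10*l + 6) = -2*l^3 - 28*l^2 - 84*l + 54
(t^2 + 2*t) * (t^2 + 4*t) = t^4 + 6*t^3 + 8*t^2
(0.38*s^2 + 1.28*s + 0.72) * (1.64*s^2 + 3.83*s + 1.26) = 0.6232*s^4 + 3.5546*s^3 + 6.562*s^2 + 4.3704*s + 0.9072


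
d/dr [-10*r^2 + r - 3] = 1 - 20*r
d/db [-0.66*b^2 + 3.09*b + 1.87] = 3.09 - 1.32*b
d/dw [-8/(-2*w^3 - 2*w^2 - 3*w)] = 8*(-6*w^2 - 4*w - 3)/(w^2*(2*w^2 + 2*w + 3)^2)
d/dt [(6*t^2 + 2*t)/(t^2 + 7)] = 2*(-t^2 + 42*t + 7)/(t^4 + 14*t^2 + 49)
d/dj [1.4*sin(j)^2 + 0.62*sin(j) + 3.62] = (2.8*sin(j) + 0.62)*cos(j)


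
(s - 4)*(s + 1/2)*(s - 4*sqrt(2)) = s^3 - 4*sqrt(2)*s^2 - 7*s^2/2 - 2*s + 14*sqrt(2)*s + 8*sqrt(2)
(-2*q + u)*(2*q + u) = -4*q^2 + u^2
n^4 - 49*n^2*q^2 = n^2*(n - 7*q)*(n + 7*q)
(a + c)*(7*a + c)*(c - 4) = 7*a^2*c - 28*a^2 + 8*a*c^2 - 32*a*c + c^3 - 4*c^2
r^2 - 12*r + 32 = (r - 8)*(r - 4)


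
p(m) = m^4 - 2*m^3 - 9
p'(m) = 4*m^3 - 6*m^2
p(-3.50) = 226.81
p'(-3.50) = -245.00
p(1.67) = -10.54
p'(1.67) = 1.90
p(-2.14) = 31.57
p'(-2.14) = -66.68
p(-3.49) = 224.37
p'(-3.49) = -243.11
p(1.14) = -10.27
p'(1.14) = -1.87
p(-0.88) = -7.04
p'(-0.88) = -7.37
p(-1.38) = -0.12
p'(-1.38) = -21.94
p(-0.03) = -9.00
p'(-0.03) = -0.01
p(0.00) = -9.00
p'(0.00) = 0.00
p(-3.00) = 126.00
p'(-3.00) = -162.00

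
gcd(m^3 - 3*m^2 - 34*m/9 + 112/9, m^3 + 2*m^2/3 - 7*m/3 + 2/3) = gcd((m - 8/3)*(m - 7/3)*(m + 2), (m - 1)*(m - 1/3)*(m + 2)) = m + 2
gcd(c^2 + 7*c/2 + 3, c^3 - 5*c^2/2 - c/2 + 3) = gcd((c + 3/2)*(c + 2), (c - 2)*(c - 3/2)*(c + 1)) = 1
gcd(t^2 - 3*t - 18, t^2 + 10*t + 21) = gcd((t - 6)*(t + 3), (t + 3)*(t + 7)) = t + 3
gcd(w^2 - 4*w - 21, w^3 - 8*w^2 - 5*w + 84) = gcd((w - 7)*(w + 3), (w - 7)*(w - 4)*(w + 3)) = w^2 - 4*w - 21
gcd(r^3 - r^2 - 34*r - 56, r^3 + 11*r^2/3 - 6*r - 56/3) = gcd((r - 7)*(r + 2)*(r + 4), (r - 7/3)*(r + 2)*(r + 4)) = r^2 + 6*r + 8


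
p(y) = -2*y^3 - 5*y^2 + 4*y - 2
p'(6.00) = -272.00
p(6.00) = -590.00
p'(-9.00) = -392.00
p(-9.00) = 1015.00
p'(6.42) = -307.50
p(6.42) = -711.62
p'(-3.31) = -28.64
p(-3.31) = 2.51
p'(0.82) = -8.23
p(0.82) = -3.18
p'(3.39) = -98.85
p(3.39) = -123.82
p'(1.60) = -27.36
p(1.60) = -16.59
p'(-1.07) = 7.83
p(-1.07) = -9.55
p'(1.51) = -24.78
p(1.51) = -14.25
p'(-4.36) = -66.46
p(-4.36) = 51.28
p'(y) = -6*y^2 - 10*y + 4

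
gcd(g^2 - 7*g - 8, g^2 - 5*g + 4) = 1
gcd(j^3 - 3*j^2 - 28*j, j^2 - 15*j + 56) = j - 7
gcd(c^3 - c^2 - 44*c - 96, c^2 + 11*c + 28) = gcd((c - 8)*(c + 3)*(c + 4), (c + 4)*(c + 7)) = c + 4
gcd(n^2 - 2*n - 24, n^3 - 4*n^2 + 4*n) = 1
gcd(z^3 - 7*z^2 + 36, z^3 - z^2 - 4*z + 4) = z + 2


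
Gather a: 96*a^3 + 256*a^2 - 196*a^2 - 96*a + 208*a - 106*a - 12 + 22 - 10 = 96*a^3 + 60*a^2 + 6*a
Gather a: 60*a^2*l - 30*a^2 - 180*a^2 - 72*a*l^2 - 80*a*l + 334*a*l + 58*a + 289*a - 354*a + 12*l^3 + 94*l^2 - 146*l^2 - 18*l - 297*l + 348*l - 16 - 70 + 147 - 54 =a^2*(60*l - 210) + a*(-72*l^2 + 254*l - 7) + 12*l^3 - 52*l^2 + 33*l + 7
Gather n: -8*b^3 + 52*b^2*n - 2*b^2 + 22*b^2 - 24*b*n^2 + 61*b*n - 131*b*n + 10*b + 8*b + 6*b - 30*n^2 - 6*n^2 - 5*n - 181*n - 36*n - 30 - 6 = -8*b^3 + 20*b^2 + 24*b + n^2*(-24*b - 36) + n*(52*b^2 - 70*b - 222) - 36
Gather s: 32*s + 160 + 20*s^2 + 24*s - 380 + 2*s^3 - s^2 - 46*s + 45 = 2*s^3 + 19*s^2 + 10*s - 175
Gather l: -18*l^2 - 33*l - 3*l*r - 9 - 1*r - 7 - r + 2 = -18*l^2 + l*(-3*r - 33) - 2*r - 14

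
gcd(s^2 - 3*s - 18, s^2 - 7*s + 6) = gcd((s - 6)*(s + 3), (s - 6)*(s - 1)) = s - 6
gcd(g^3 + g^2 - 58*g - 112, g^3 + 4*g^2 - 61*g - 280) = g^2 - g - 56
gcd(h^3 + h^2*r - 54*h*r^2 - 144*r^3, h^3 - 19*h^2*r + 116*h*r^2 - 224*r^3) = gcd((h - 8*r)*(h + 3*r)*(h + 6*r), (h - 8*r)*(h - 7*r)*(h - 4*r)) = -h + 8*r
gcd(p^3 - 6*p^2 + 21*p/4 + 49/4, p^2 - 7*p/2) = p - 7/2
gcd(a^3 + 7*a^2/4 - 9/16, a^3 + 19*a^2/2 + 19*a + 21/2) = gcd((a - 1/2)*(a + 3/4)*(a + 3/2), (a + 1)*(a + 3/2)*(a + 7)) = a + 3/2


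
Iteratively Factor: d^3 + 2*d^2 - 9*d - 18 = (d + 3)*(d^2 - d - 6) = (d + 2)*(d + 3)*(d - 3)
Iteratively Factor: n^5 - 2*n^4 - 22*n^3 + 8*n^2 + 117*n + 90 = (n + 3)*(n^4 - 5*n^3 - 7*n^2 + 29*n + 30) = (n + 2)*(n + 3)*(n^3 - 7*n^2 + 7*n + 15) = (n - 3)*(n + 2)*(n + 3)*(n^2 - 4*n - 5) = (n - 5)*(n - 3)*(n + 2)*(n + 3)*(n + 1)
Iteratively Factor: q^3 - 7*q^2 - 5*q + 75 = (q + 3)*(q^2 - 10*q + 25) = (q - 5)*(q + 3)*(q - 5)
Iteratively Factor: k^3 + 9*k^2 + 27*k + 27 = (k + 3)*(k^2 + 6*k + 9) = (k + 3)^2*(k + 3)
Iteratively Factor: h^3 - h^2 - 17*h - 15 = (h + 3)*(h^2 - 4*h - 5) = (h + 1)*(h + 3)*(h - 5)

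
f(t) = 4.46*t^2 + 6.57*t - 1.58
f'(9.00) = 86.85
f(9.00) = 418.81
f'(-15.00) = -127.23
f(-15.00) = 903.37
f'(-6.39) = -50.43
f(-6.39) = 138.55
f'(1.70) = 21.73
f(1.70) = 22.48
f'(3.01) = 33.42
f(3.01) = 58.60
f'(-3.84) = -27.68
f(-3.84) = 38.96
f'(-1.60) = -7.70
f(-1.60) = -0.67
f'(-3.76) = -26.97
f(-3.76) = 36.77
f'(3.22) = 35.29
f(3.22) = 65.82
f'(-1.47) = -6.54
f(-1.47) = -1.60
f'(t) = 8.92*t + 6.57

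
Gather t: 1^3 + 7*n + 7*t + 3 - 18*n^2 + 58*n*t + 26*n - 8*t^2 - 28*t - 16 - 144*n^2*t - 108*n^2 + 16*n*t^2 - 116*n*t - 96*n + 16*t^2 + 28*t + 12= -126*n^2 - 63*n + t^2*(16*n + 8) + t*(-144*n^2 - 58*n + 7)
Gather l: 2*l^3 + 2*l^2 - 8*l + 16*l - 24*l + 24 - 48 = 2*l^3 + 2*l^2 - 16*l - 24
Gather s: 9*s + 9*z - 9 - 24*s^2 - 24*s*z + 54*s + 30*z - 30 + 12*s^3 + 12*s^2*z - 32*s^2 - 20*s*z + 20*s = 12*s^3 + s^2*(12*z - 56) + s*(83 - 44*z) + 39*z - 39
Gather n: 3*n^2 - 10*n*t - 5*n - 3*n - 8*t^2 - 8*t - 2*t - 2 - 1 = 3*n^2 + n*(-10*t - 8) - 8*t^2 - 10*t - 3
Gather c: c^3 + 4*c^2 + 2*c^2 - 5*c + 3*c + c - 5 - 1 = c^3 + 6*c^2 - c - 6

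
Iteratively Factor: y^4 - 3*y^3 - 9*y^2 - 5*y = (y - 5)*(y^3 + 2*y^2 + y) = (y - 5)*(y + 1)*(y^2 + y) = (y - 5)*(y + 1)^2*(y)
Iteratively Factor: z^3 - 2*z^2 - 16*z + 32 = (z + 4)*(z^2 - 6*z + 8) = (z - 4)*(z + 4)*(z - 2)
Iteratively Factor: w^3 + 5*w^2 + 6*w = (w + 2)*(w^2 + 3*w) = (w + 2)*(w + 3)*(w)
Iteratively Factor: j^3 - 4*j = (j - 2)*(j^2 + 2*j) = (j - 2)*(j + 2)*(j)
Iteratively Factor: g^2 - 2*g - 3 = (g + 1)*(g - 3)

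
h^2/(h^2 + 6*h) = h/(h + 6)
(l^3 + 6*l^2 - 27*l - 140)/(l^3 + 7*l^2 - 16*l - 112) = (l - 5)/(l - 4)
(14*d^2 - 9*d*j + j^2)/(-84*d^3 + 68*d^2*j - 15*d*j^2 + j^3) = -1/(6*d - j)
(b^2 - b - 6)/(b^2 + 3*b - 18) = (b + 2)/(b + 6)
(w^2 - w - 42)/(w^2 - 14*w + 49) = (w + 6)/(w - 7)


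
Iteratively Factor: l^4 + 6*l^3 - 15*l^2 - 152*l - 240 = (l - 5)*(l^3 + 11*l^2 + 40*l + 48) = (l - 5)*(l + 4)*(l^2 + 7*l + 12) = (l - 5)*(l + 4)^2*(l + 3)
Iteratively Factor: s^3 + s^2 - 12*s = (s - 3)*(s^2 + 4*s) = (s - 3)*(s + 4)*(s)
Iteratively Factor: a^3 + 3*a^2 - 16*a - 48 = (a + 4)*(a^2 - a - 12) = (a - 4)*(a + 4)*(a + 3)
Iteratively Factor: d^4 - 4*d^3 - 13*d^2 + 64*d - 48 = (d - 4)*(d^3 - 13*d + 12) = (d - 4)*(d + 4)*(d^2 - 4*d + 3) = (d - 4)*(d - 3)*(d + 4)*(d - 1)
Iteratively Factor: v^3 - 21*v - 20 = (v + 4)*(v^2 - 4*v - 5) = (v + 1)*(v + 4)*(v - 5)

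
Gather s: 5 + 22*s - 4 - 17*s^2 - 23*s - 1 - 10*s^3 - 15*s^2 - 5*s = -10*s^3 - 32*s^2 - 6*s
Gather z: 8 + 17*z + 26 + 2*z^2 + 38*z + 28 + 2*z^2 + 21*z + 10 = 4*z^2 + 76*z + 72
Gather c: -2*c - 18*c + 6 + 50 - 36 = 20 - 20*c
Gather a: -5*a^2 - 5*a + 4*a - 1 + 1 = -5*a^2 - a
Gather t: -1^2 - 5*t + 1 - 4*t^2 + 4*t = -4*t^2 - t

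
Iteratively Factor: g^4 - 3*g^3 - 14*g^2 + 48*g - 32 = (g + 4)*(g^3 - 7*g^2 + 14*g - 8) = (g - 1)*(g + 4)*(g^2 - 6*g + 8) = (g - 2)*(g - 1)*(g + 4)*(g - 4)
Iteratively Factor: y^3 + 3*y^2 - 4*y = (y)*(y^2 + 3*y - 4) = y*(y + 4)*(y - 1)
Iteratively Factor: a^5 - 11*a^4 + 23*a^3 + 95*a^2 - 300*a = (a - 5)*(a^4 - 6*a^3 - 7*a^2 + 60*a) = (a - 5)^2*(a^3 - a^2 - 12*a) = (a - 5)^2*(a - 4)*(a^2 + 3*a) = (a - 5)^2*(a - 4)*(a + 3)*(a)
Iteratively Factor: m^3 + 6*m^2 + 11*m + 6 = (m + 1)*(m^2 + 5*m + 6) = (m + 1)*(m + 3)*(m + 2)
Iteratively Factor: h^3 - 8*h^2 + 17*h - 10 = (h - 2)*(h^2 - 6*h + 5) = (h - 2)*(h - 1)*(h - 5)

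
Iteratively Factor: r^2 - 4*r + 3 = (r - 1)*(r - 3)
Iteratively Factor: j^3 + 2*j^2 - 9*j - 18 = (j + 3)*(j^2 - j - 6) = (j - 3)*(j + 3)*(j + 2)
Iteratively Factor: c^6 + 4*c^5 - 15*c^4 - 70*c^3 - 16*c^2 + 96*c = (c + 2)*(c^5 + 2*c^4 - 19*c^3 - 32*c^2 + 48*c) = (c + 2)*(c + 3)*(c^4 - c^3 - 16*c^2 + 16*c) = (c + 2)*(c + 3)*(c + 4)*(c^3 - 5*c^2 + 4*c) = c*(c + 2)*(c + 3)*(c + 4)*(c^2 - 5*c + 4) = c*(c - 4)*(c + 2)*(c + 3)*(c + 4)*(c - 1)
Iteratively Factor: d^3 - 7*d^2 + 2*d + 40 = (d + 2)*(d^2 - 9*d + 20) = (d - 5)*(d + 2)*(d - 4)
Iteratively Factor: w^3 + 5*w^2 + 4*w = (w)*(w^2 + 5*w + 4) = w*(w + 4)*(w + 1)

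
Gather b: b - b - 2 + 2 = 0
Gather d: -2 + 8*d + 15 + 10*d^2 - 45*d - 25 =10*d^2 - 37*d - 12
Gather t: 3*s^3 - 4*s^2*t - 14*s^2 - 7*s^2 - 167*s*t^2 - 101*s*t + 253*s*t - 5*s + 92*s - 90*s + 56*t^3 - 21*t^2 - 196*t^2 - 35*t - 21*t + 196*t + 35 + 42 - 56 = 3*s^3 - 21*s^2 - 3*s + 56*t^3 + t^2*(-167*s - 217) + t*(-4*s^2 + 152*s + 140) + 21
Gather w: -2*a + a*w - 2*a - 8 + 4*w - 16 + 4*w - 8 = -4*a + w*(a + 8) - 32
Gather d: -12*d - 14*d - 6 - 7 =-26*d - 13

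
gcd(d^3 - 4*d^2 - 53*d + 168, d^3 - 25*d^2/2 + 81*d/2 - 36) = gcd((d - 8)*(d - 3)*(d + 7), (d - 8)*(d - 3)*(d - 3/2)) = d^2 - 11*d + 24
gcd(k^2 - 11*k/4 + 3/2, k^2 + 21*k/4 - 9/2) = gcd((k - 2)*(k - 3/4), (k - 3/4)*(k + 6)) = k - 3/4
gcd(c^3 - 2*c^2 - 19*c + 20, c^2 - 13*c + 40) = c - 5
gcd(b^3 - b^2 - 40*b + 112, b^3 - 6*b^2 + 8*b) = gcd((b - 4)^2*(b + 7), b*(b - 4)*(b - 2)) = b - 4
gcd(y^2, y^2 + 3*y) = y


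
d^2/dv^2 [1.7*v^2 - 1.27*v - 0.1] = 3.40000000000000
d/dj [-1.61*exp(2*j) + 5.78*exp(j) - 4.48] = (5.78 - 3.22*exp(j))*exp(j)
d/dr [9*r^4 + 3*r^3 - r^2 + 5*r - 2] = 36*r^3 + 9*r^2 - 2*r + 5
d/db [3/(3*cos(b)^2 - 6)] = 4*sin(2*b)/(3 - cos(2*b))^2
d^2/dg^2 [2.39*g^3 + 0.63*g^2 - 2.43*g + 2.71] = 14.34*g + 1.26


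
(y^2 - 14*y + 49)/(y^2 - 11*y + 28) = (y - 7)/(y - 4)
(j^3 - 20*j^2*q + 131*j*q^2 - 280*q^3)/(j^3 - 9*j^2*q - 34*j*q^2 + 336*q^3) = (j - 5*q)/(j + 6*q)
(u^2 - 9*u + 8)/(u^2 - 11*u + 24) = (u - 1)/(u - 3)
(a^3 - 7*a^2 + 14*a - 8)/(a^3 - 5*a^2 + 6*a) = (a^2 - 5*a + 4)/(a*(a - 3))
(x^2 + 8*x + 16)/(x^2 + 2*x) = (x^2 + 8*x + 16)/(x*(x + 2))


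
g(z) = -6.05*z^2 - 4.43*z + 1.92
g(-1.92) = -11.88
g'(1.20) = -18.95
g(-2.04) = -14.22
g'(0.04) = -4.91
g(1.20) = -12.11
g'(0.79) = -13.99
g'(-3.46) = 37.44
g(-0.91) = 0.94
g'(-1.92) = 18.80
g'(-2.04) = 20.25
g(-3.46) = -55.18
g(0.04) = 1.73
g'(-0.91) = 6.58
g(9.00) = -528.00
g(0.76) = -4.94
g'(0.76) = -13.63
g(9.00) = -528.00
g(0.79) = -5.36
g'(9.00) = -113.33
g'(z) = -12.1*z - 4.43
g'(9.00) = -113.33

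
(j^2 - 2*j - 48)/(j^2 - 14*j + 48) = (j + 6)/(j - 6)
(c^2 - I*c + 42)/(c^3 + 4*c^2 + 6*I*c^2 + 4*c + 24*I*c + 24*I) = (c - 7*I)/(c^2 + 4*c + 4)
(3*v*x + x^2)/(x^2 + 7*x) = (3*v + x)/(x + 7)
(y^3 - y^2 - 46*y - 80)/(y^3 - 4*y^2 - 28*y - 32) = (y + 5)/(y + 2)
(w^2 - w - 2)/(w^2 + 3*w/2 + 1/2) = 2*(w - 2)/(2*w + 1)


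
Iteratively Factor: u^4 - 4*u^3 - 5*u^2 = (u - 5)*(u^3 + u^2) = u*(u - 5)*(u^2 + u) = u*(u - 5)*(u + 1)*(u)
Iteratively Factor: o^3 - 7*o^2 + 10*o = (o)*(o^2 - 7*o + 10) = o*(o - 5)*(o - 2)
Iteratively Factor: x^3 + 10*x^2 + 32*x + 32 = (x + 2)*(x^2 + 8*x + 16) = (x + 2)*(x + 4)*(x + 4)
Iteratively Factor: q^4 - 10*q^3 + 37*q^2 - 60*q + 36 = (q - 3)*(q^3 - 7*q^2 + 16*q - 12) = (q - 3)*(q - 2)*(q^2 - 5*q + 6) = (q - 3)*(q - 2)^2*(q - 3)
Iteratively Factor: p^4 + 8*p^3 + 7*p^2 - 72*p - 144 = (p + 4)*(p^3 + 4*p^2 - 9*p - 36) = (p + 4)^2*(p^2 - 9) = (p + 3)*(p + 4)^2*(p - 3)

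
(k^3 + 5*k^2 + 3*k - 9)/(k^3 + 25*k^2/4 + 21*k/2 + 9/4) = 4*(k - 1)/(4*k + 1)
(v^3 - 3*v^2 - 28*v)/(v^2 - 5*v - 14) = v*(v + 4)/(v + 2)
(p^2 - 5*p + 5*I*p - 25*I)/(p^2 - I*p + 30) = (p - 5)/(p - 6*I)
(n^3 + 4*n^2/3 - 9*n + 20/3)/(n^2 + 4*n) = n - 8/3 + 5/(3*n)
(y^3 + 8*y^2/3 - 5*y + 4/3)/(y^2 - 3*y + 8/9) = 3*(y^2 + 3*y - 4)/(3*y - 8)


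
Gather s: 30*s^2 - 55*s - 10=30*s^2 - 55*s - 10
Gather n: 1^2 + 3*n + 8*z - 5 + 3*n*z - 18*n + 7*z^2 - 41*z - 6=n*(3*z - 15) + 7*z^2 - 33*z - 10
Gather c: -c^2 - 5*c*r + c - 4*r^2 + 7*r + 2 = -c^2 + c*(1 - 5*r) - 4*r^2 + 7*r + 2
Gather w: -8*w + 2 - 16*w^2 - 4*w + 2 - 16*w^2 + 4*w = -32*w^2 - 8*w + 4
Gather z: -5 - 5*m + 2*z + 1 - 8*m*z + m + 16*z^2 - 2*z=-8*m*z - 4*m + 16*z^2 - 4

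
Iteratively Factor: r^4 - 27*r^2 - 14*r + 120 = (r - 5)*(r^3 + 5*r^2 - 2*r - 24) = (r - 5)*(r - 2)*(r^2 + 7*r + 12) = (r - 5)*(r - 2)*(r + 4)*(r + 3)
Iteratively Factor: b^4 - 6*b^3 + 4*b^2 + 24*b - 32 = (b - 4)*(b^3 - 2*b^2 - 4*b + 8) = (b - 4)*(b - 2)*(b^2 - 4) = (b - 4)*(b - 2)*(b + 2)*(b - 2)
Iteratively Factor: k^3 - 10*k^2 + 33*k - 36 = (k - 3)*(k^2 - 7*k + 12) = (k - 3)^2*(k - 4)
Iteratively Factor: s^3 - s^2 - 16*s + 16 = (s + 4)*(s^2 - 5*s + 4) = (s - 4)*(s + 4)*(s - 1)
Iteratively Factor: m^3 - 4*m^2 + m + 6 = (m - 3)*(m^2 - m - 2) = (m - 3)*(m - 2)*(m + 1)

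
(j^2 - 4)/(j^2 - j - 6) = (j - 2)/(j - 3)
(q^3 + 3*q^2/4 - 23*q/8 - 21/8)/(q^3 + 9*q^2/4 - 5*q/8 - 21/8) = (4*q^2 - 3*q - 7)/(4*q^2 + 3*q - 7)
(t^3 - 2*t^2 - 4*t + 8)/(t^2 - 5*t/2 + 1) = 2*(t^2 - 4)/(2*t - 1)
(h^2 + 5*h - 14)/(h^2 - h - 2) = (h + 7)/(h + 1)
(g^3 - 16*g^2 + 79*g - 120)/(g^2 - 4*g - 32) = (g^2 - 8*g + 15)/(g + 4)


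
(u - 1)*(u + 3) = u^2 + 2*u - 3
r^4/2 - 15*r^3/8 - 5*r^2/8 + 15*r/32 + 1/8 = (r/2 + 1/4)*(r - 4)*(r - 1/2)*(r + 1/4)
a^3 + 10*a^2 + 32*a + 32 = (a + 2)*(a + 4)^2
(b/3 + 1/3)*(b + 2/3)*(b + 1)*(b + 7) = b^4/3 + 29*b^3/9 + 7*b^2 + 17*b/3 + 14/9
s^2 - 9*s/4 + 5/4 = (s - 5/4)*(s - 1)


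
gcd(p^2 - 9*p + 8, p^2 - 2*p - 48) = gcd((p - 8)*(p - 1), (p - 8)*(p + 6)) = p - 8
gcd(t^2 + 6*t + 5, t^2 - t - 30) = t + 5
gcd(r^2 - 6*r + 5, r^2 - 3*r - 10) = r - 5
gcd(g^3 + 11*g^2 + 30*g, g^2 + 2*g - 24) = g + 6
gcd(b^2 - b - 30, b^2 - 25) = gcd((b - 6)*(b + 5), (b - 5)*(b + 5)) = b + 5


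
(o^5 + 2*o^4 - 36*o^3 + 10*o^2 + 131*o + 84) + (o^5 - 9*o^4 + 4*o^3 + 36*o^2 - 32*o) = 2*o^5 - 7*o^4 - 32*o^3 + 46*o^2 + 99*o + 84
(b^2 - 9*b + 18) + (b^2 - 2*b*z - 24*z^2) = 2*b^2 - 2*b*z - 9*b - 24*z^2 + 18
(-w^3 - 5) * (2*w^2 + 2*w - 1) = -2*w^5 - 2*w^4 + w^3 - 10*w^2 - 10*w + 5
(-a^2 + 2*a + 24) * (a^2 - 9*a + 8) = -a^4 + 11*a^3 - 2*a^2 - 200*a + 192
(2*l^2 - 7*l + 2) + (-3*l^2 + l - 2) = -l^2 - 6*l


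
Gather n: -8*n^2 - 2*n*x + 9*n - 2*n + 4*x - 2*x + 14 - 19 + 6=-8*n^2 + n*(7 - 2*x) + 2*x + 1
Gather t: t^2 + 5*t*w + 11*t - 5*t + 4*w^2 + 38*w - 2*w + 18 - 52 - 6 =t^2 + t*(5*w + 6) + 4*w^2 + 36*w - 40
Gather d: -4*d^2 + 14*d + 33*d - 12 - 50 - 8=-4*d^2 + 47*d - 70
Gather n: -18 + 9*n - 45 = 9*n - 63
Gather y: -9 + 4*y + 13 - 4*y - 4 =0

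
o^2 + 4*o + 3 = (o + 1)*(o + 3)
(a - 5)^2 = a^2 - 10*a + 25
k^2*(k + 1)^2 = k^4 + 2*k^3 + k^2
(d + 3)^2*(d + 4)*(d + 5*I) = d^4 + 10*d^3 + 5*I*d^3 + 33*d^2 + 50*I*d^2 + 36*d + 165*I*d + 180*I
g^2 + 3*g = g*(g + 3)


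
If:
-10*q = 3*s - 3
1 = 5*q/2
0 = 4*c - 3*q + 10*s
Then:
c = 17/15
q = 2/5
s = -1/3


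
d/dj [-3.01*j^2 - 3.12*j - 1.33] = -6.02*j - 3.12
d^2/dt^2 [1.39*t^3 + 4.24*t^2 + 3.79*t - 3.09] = 8.34*t + 8.48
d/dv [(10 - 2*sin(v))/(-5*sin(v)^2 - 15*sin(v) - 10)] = 2*(10*sin(v) + cos(v)^2 + 16)*cos(v)/(5*(sin(v)^2 + 3*sin(v) + 2)^2)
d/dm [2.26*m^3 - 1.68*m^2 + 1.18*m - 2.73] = 6.78*m^2 - 3.36*m + 1.18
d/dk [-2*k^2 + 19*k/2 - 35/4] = 19/2 - 4*k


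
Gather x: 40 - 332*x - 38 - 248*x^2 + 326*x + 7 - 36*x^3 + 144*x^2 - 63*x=-36*x^3 - 104*x^2 - 69*x + 9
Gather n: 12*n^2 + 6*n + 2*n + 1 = 12*n^2 + 8*n + 1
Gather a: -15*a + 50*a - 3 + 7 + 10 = 35*a + 14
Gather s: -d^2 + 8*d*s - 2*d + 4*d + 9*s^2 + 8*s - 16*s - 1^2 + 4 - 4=-d^2 + 2*d + 9*s^2 + s*(8*d - 8) - 1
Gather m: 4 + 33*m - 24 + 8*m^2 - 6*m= 8*m^2 + 27*m - 20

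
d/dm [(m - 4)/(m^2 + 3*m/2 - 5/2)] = 2*(-2*m^2 + 16*m + 7)/(4*m^4 + 12*m^3 - 11*m^2 - 30*m + 25)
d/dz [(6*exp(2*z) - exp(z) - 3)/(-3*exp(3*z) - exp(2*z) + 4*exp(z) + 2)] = (18*exp(4*z) - 6*exp(3*z) - 4*exp(2*z) + 18*exp(z) + 10)*exp(z)/(9*exp(6*z) + 6*exp(5*z) - 23*exp(4*z) - 20*exp(3*z) + 12*exp(2*z) + 16*exp(z) + 4)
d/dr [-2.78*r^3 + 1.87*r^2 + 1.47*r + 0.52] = -8.34*r^2 + 3.74*r + 1.47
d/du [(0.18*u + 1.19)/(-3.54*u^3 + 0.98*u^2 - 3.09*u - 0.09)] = (1.2744*u^3 + 12.4614*u^2 - 2.3324*u + 3.6609)/(12.5316*u^6 - 6.9384*u^5 + 22.8376*u^4 - 5.4192*u^3 + 9.3717*u^2 + 0.5562*u + 0.0081)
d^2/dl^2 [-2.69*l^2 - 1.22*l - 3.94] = -5.38000000000000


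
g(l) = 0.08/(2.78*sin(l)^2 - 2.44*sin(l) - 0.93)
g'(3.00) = -0.09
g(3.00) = -0.07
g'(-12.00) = -0.02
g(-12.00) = -0.06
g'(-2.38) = -0.08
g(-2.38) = 0.04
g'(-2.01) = -0.02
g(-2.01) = 0.02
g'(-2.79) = -5.68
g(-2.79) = 0.33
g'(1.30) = -0.13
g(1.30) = -0.11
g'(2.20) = 0.08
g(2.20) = -0.07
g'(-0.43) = 1.06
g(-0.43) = 0.14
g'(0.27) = 0.04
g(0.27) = -0.06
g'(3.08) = -0.15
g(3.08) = -0.07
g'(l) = 0.08*(-5.56*sin(l)*cos(l) + 2.44*cos(l))/(2.78*sin(l)^2 - 2.44*sin(l) - 0.93)^2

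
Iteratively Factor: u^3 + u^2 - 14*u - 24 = (u + 2)*(u^2 - u - 12) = (u - 4)*(u + 2)*(u + 3)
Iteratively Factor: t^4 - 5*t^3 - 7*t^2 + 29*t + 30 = (t - 5)*(t^3 - 7*t - 6) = (t - 5)*(t + 2)*(t^2 - 2*t - 3) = (t - 5)*(t + 1)*(t + 2)*(t - 3)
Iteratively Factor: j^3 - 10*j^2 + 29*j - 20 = (j - 1)*(j^2 - 9*j + 20) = (j - 5)*(j - 1)*(j - 4)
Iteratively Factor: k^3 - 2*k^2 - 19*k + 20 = (k + 4)*(k^2 - 6*k + 5) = (k - 1)*(k + 4)*(k - 5)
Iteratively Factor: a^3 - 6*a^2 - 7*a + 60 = (a - 5)*(a^2 - a - 12) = (a - 5)*(a - 4)*(a + 3)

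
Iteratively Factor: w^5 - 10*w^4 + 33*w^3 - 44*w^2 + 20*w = (w - 5)*(w^4 - 5*w^3 + 8*w^2 - 4*w) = (w - 5)*(w - 2)*(w^3 - 3*w^2 + 2*w) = w*(w - 5)*(w - 2)*(w^2 - 3*w + 2) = w*(w - 5)*(w - 2)*(w - 1)*(w - 2)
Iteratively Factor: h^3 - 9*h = (h - 3)*(h^2 + 3*h) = h*(h - 3)*(h + 3)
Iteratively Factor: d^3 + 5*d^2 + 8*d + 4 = (d + 1)*(d^2 + 4*d + 4) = (d + 1)*(d + 2)*(d + 2)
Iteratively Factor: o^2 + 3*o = (o + 3)*(o)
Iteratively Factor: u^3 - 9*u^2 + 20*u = (u)*(u^2 - 9*u + 20) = u*(u - 4)*(u - 5)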